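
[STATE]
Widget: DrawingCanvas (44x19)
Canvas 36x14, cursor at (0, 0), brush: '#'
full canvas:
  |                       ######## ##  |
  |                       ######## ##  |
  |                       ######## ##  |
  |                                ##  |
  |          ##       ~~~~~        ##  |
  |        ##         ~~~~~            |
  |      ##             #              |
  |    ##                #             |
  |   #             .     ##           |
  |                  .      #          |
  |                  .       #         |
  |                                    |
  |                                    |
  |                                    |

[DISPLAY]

+                      ######## ##          
                       ######## ##          
                       ######## ##          
                                ##          
          ##       ~~~~~        ##          
        ##         ~~~~~                    
      ##             #                      
    ##                #                     
   #             .     ##                   
                  .      #                  
                  .       #                 
                                            
                                            
                                            
                                            
                                            
                                            
                                            
                                            


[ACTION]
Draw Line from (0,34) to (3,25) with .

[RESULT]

+                      ######## #..         
                       #######...#          
                       ####...# ##          
                         ..     ##          
          ##       ~~~~~        ##          
        ##         ~~~~~                    
      ##             #                      
    ##                #                     
   #             .     ##                   
                  .      #                  
                  .       #                 
                                            
                                            
                                            
                                            
                                            
                                            
                                            
                                            


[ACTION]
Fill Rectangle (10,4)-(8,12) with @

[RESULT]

+                      ######## #..         
                       #######...#          
                       ####...# ##          
                         ..     ##          
          ##       ~~~~~        ##          
        ##         ~~~~~                    
      ##             #                      
    ##                #                     
   #@@@@@@@@@    .     ##                   
    @@@@@@@@@     .      #                  
    @@@@@@@@@     .       #                 
                                            
                                            
                                            
                                            
                                            
                                            
                                            
                                            


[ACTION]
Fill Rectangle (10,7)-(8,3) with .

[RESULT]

+                      ######## #..         
                       #######...#          
                       ####...# ##          
                         ..     ##          
          ##       ~~~~~        ##          
        ##         ~~~~~                    
      ##             #                      
    ##                #                     
   .....@@@@@    .     ##                   
   .....@@@@@     .      #                  
   .....@@@@@     .       #                 
                                            
                                            
                                            
                                            
                                            
                                            
                                            
                                            


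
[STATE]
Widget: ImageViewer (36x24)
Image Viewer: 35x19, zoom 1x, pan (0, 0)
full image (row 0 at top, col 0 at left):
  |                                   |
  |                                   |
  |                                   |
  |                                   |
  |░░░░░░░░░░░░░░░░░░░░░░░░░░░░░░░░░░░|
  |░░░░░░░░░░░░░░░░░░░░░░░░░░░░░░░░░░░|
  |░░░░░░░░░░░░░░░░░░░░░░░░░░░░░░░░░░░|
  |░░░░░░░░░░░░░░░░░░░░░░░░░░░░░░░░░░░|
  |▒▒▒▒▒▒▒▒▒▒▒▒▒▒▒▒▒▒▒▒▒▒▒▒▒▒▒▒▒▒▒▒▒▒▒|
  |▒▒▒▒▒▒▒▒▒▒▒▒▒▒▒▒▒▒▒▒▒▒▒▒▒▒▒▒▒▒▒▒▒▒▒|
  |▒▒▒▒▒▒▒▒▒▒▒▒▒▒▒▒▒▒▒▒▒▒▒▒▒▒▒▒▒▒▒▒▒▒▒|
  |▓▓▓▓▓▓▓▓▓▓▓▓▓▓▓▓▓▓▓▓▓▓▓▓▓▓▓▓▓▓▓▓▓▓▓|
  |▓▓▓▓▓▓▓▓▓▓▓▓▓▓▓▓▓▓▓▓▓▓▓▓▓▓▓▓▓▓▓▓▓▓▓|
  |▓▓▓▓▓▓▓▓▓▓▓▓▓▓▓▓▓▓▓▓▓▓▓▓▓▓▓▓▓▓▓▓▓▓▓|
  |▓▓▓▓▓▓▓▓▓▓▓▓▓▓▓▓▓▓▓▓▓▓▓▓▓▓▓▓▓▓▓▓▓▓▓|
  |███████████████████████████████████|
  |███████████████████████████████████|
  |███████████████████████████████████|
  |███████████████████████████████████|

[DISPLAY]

                                    
                                    
                                    
                                    
░░░░░░░░░░░░░░░░░░░░░░░░░░░░░░░░░░░ 
░░░░░░░░░░░░░░░░░░░░░░░░░░░░░░░░░░░ 
░░░░░░░░░░░░░░░░░░░░░░░░░░░░░░░░░░░ 
░░░░░░░░░░░░░░░░░░░░░░░░░░░░░░░░░░░ 
▒▒▒▒▒▒▒▒▒▒▒▒▒▒▒▒▒▒▒▒▒▒▒▒▒▒▒▒▒▒▒▒▒▒▒ 
▒▒▒▒▒▒▒▒▒▒▒▒▒▒▒▒▒▒▒▒▒▒▒▒▒▒▒▒▒▒▒▒▒▒▒ 
▒▒▒▒▒▒▒▒▒▒▒▒▒▒▒▒▒▒▒▒▒▒▒▒▒▒▒▒▒▒▒▒▒▒▒ 
▓▓▓▓▓▓▓▓▓▓▓▓▓▓▓▓▓▓▓▓▓▓▓▓▓▓▓▓▓▓▓▓▓▓▓ 
▓▓▓▓▓▓▓▓▓▓▓▓▓▓▓▓▓▓▓▓▓▓▓▓▓▓▓▓▓▓▓▓▓▓▓ 
▓▓▓▓▓▓▓▓▓▓▓▓▓▓▓▓▓▓▓▓▓▓▓▓▓▓▓▓▓▓▓▓▓▓▓ 
▓▓▓▓▓▓▓▓▓▓▓▓▓▓▓▓▓▓▓▓▓▓▓▓▓▓▓▓▓▓▓▓▓▓▓ 
███████████████████████████████████ 
███████████████████████████████████ 
███████████████████████████████████ 
███████████████████████████████████ 
                                    
                                    
                                    
                                    
                                    


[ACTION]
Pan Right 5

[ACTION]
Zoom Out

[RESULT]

                                    
                                    
                                    
                                    
░░░░░░░░░░░░░░░░░░░░░░░░░░░░░░      
░░░░░░░░░░░░░░░░░░░░░░░░░░░░░░      
░░░░░░░░░░░░░░░░░░░░░░░░░░░░░░      
░░░░░░░░░░░░░░░░░░░░░░░░░░░░░░      
▒▒▒▒▒▒▒▒▒▒▒▒▒▒▒▒▒▒▒▒▒▒▒▒▒▒▒▒▒▒      
▒▒▒▒▒▒▒▒▒▒▒▒▒▒▒▒▒▒▒▒▒▒▒▒▒▒▒▒▒▒      
▒▒▒▒▒▒▒▒▒▒▒▒▒▒▒▒▒▒▒▒▒▒▒▒▒▒▒▒▒▒      
▓▓▓▓▓▓▓▓▓▓▓▓▓▓▓▓▓▓▓▓▓▓▓▓▓▓▓▓▓▓      
▓▓▓▓▓▓▓▓▓▓▓▓▓▓▓▓▓▓▓▓▓▓▓▓▓▓▓▓▓▓      
▓▓▓▓▓▓▓▓▓▓▓▓▓▓▓▓▓▓▓▓▓▓▓▓▓▓▓▓▓▓      
▓▓▓▓▓▓▓▓▓▓▓▓▓▓▓▓▓▓▓▓▓▓▓▓▓▓▓▓▓▓      
██████████████████████████████      
██████████████████████████████      
██████████████████████████████      
██████████████████████████████      
                                    
                                    
                                    
                                    
                                    


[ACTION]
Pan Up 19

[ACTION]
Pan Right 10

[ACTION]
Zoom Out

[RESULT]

                                    
                                    
                                    
                                    
░░░░░░░░░░░░░░░░░░░░                
░░░░░░░░░░░░░░░░░░░░                
░░░░░░░░░░░░░░░░░░░░                
░░░░░░░░░░░░░░░░░░░░                
▒▒▒▒▒▒▒▒▒▒▒▒▒▒▒▒▒▒▒▒                
▒▒▒▒▒▒▒▒▒▒▒▒▒▒▒▒▒▒▒▒                
▒▒▒▒▒▒▒▒▒▒▒▒▒▒▒▒▒▒▒▒                
▓▓▓▓▓▓▓▓▓▓▓▓▓▓▓▓▓▓▓▓                
▓▓▓▓▓▓▓▓▓▓▓▓▓▓▓▓▓▓▓▓                
▓▓▓▓▓▓▓▓▓▓▓▓▓▓▓▓▓▓▓▓                
▓▓▓▓▓▓▓▓▓▓▓▓▓▓▓▓▓▓▓▓                
████████████████████                
████████████████████                
████████████████████                
████████████████████                
                                    
                                    
                                    
                                    
                                    


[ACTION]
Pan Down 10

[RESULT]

▒▒▒▒▒▒▒▒▒▒▒▒▒▒▒▒▒▒▒▒                
▓▓▓▓▓▓▓▓▓▓▓▓▓▓▓▓▓▓▓▓                
▓▓▓▓▓▓▓▓▓▓▓▓▓▓▓▓▓▓▓▓                
▓▓▓▓▓▓▓▓▓▓▓▓▓▓▓▓▓▓▓▓                
▓▓▓▓▓▓▓▓▓▓▓▓▓▓▓▓▓▓▓▓                
████████████████████                
████████████████████                
████████████████████                
████████████████████                
                                    
                                    
                                    
                                    
                                    
                                    
                                    
                                    
                                    
                                    
                                    
                                    
                                    
                                    
                                    


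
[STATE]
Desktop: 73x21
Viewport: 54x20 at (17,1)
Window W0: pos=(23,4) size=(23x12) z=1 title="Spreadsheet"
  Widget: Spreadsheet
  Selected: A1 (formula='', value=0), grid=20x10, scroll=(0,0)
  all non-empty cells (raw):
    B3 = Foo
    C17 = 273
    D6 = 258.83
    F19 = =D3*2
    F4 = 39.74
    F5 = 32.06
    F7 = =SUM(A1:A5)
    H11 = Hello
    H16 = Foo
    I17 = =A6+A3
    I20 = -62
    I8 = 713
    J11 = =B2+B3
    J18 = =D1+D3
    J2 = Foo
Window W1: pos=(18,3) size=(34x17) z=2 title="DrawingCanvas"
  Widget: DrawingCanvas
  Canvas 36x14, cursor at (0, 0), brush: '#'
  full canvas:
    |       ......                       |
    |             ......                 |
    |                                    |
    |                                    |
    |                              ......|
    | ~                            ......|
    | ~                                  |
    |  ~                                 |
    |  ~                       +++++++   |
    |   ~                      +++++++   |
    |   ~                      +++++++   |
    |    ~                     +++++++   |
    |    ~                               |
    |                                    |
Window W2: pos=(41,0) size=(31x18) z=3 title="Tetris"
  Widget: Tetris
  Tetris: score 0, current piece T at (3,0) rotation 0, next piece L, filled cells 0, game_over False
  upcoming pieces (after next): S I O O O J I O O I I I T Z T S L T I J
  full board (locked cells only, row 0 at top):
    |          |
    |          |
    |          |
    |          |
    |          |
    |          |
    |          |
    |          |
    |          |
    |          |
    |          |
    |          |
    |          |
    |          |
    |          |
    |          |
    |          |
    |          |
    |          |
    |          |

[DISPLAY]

                        ┃ Tetris                      
                        ┠─────────────────────────────
 ┏━━━━━━━━━━━━━━━━━━━━━━┃          │Next:             
 ┃ DrawingCanvas        ┃          │  ▒               
 ┠──────────────────────┃          │▒▒▒               
 ┃+      ......         ┃          │                  
 ┃             ......   ┃          │                  
 ┃                      ┃          │                  
 ┃                      ┃          │Score:            
 ┃                      ┃          │0                 
 ┃ ~                    ┃          │                  
 ┃ ~                    ┃          │                  
 ┃  ~                   ┃          │                  
 ┃  ~                   ┃          │                  
 ┃   ~                  ┃          │                  
 ┃   ~                  ┃          │                  
 ┃    ~                 ┗━━━━━━━━━━━━━━━━━━━━━━━━━━━━━
 ┃    ~                           ┃                   
 ┗━━━━━━━━━━━━━━━━━━━━━━━━━━━━━━━━┛                   
                                                      


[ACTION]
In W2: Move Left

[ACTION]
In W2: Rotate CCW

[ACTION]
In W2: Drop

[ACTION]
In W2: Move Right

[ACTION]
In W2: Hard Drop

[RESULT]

                        ┃ Tetris                      
                        ┠─────────────────────────────
 ┏━━━━━━━━━━━━━━━━━━━━━━┃          │Next:             
 ┃ DrawingCanvas        ┃          │ ░░               
 ┠──────────────────────┃          │░░                
 ┃+      ......         ┃          │                  
 ┃             ......   ┃          │                  
 ┃                      ┃          │                  
 ┃                      ┃          │Score:            
 ┃                      ┃          │0                 
 ┃ ~                    ┃          │                  
 ┃ ~                    ┃          │                  
 ┃  ~                   ┃          │                  
 ┃  ~                   ┃    ▒     │                  
 ┃   ~                  ┃   ▒▒     │                  
 ┃   ~                  ┃    ▒     │                  
 ┃    ~                 ┗━━━━━━━━━━━━━━━━━━━━━━━━━━━━━
 ┃    ~                           ┃                   
 ┗━━━━━━━━━━━━━━━━━━━━━━━━━━━━━━━━┛                   
                                                      


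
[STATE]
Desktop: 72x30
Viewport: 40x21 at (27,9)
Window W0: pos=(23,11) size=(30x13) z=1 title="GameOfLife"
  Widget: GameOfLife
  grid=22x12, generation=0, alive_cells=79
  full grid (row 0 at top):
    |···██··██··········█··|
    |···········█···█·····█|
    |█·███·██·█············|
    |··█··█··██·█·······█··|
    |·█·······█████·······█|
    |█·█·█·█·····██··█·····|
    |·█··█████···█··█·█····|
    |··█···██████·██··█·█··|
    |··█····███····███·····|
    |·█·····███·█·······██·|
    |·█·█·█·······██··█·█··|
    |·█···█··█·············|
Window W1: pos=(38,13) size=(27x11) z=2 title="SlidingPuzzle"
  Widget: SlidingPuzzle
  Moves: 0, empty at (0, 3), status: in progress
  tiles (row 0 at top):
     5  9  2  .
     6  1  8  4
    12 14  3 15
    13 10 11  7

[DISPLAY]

                                        
                                        
━━━━━━━━━━━━━━━━━━━━━━━━━┓              
meOfLife                 ┃              
───────────┏━━━━━━━━━━━━━━━━━━━━━━━━━┓  
: 0        ┃ SlidingPuzzle           ┃  
██·██·█····┠─────────────────────────┨  
··█··██·█··┃┌────┬────┬────┬────┐    ┃  
······█████┃│  5 │  9 │  2 │    │    ┃  
·█·█·····██┃├────┼────┼────┼────┤    ┃  
·█████···█·┃│  6 │  1 │  8 │  4 │    ┃  
···██████·█┃├────┼────┼────┼────┤    ┃  
····███····┃│ 12 │ 14 │  3 │ 15 │    ┃  
····███·█··┃├────┼────┼────┼────┤    ┃  
━━━━━━━━━━━┗━━━━━━━━━━━━━━━━━━━━━━━━━┛  
                                        
                                        
                                        
                                        
                                        
                                        


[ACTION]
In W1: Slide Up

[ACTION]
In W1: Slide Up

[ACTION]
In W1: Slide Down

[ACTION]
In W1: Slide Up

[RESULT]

                                        
                                        
━━━━━━━━━━━━━━━━━━━━━━━━━┓              
meOfLife                 ┃              
───────────┏━━━━━━━━━━━━━━━━━━━━━━━━━┓  
: 0        ┃ SlidingPuzzle           ┃  
██·██·█····┠─────────────────────────┨  
··█··██·█··┃┌────┬────┬────┬────┐    ┃  
······█████┃│  5 │  9 │  2 │  4 │    ┃  
·█·█·····██┃├────┼────┼────┼────┤    ┃  
·█████···█·┃│  6 │  1 │  8 │ 15 │    ┃  
···██████·█┃├────┼────┼────┼────┤    ┃  
····███····┃│ 12 │ 14 │  3 │    │    ┃  
····███·█··┃├────┼────┼────┼────┤    ┃  
━━━━━━━━━━━┗━━━━━━━━━━━━━━━━━━━━━━━━━┛  
                                        
                                        
                                        
                                        
                                        
                                        


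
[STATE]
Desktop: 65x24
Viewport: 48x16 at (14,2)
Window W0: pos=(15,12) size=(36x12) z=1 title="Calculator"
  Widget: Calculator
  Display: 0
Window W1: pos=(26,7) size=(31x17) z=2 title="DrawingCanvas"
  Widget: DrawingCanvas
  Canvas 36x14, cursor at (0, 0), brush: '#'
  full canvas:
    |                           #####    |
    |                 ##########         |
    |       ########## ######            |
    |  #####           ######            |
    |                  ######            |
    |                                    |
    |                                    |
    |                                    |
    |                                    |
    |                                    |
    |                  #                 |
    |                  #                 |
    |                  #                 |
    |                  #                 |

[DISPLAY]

                                                
                                                
                                                
                                                
                                                
            ┏━━━━━━━━━━━━━━━━━━━━━━━━━━━━━┓     
            ┃ DrawingCanvas               ┃     
            ┠─────────────────────────────┨     
            ┃+                          ##┃     
            ┃                 ##########  ┃     
 ┏━━━━━━━━━━┃       ########## ######     ┃     
 ┃ Calculato┃  #####           ######     ┃     
 ┠──────────┃                  ######     ┃     
 ┃          ┃                             ┃     
 ┃┌───┬───┬─┃                             ┃     
 ┃│ 7 │ 8 │ ┃                             ┃     


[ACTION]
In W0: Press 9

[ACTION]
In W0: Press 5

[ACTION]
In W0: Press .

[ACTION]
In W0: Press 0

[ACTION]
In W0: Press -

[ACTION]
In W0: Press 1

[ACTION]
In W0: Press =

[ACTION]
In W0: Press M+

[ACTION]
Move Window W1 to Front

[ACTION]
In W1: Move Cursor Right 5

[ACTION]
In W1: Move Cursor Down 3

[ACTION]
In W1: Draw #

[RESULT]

                                                
                                                
                                                
                                                
                                                
            ┏━━━━━━━━━━━━━━━━━━━━━━━━━━━━━┓     
            ┃ DrawingCanvas               ┃     
            ┠─────────────────────────────┨     
            ┃                           ##┃     
            ┃                 ##########  ┃     
 ┏━━━━━━━━━━┃       ########## ######     ┃     
 ┃ Calculato┃  #####           ######     ┃     
 ┠──────────┃                  ######     ┃     
 ┃          ┃                             ┃     
 ┃┌───┬───┬─┃                             ┃     
 ┃│ 7 │ 8 │ ┃                             ┃     


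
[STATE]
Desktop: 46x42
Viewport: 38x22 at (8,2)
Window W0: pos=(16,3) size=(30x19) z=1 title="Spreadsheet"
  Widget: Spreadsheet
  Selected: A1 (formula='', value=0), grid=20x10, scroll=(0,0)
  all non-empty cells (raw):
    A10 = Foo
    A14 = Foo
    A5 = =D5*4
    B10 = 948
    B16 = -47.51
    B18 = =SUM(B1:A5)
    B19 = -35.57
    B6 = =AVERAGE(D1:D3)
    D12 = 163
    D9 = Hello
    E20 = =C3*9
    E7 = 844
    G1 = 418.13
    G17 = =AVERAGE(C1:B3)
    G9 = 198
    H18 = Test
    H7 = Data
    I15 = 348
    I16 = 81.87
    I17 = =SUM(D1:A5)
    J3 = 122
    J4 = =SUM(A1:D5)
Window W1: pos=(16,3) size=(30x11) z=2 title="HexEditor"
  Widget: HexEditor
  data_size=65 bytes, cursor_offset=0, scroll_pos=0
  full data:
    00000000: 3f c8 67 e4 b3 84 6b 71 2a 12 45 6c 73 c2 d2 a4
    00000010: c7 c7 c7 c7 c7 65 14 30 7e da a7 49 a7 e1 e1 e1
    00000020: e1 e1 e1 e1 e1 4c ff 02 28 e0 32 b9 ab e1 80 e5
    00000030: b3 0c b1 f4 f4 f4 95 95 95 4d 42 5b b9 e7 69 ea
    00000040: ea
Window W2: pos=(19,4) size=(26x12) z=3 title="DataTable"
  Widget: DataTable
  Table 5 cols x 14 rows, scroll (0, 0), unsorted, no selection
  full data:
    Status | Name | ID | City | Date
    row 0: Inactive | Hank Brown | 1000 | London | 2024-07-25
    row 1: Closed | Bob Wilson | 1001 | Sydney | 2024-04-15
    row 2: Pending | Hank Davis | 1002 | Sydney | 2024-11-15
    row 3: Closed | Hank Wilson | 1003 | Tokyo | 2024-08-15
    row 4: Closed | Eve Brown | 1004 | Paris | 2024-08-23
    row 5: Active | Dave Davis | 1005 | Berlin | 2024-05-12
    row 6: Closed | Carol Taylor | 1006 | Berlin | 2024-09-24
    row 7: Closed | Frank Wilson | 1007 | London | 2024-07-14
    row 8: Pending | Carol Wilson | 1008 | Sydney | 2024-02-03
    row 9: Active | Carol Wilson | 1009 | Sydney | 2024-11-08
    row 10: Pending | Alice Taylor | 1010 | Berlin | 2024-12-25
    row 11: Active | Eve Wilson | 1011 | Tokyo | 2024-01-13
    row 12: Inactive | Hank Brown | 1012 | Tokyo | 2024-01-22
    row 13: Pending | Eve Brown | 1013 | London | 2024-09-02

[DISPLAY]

                                      
        ┏━━━━━━━━━━━━━━━━━━━━━━━━━━━━┓
        ┃ H┏━━━━━━━━━━━━━━━━━━━━━━━━┓┃
        ┠──┃ DataTable              ┃┨
        ┃00┠────────────────────────┨┃
        ┃00┃Status  │Name        │ID┃┃
        ┃00┃────────┼────────────┼──┃┃
        ┃00┃Inactive│Hank Brown  │10┃┃
        ┃00┃Closed  │Bob Wilson  │10┃┃
        ┃  ┃Pending │Hank Davis  │10┃┃
        ┃  ┃Closed  │Hank Wilson │10┃┃
        ┗━━┃Closed  │Eve Brown   │10┃┛
        ┃  ┃Active  │Dave Davis  │10┃┃
        ┃  ┗━━━━━━━━━━━━━━━━━━━━━━━━┛┃
        ┃  8        0       0       0┃
        ┃  9        0       0       0┃
        ┃ 10 Foo          948       0┃
        ┃ 11        0       0       0┃
        ┃ 12        0       0       0┃
        ┗━━━━━━━━━━━━━━━━━━━━━━━━━━━━┛
                                      
                                      


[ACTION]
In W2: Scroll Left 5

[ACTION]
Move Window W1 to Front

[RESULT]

                                      
        ┏━━━━━━━━━━━━━━━━━━━━━━━━━━━━┓
        ┃ HexEditor                  ┃
        ┠────────────────────────────┨
        ┃00000000  3F c8 67 e4 b3 84 ┃
        ┃00000010  c7 c7 c7 c7 c7 65 ┃
        ┃00000020  e1 e1 e1 e1 e1 4c ┃
        ┃00000030  b3 0c b1 f4 f4 f4 ┃
        ┃00000040  ea                ┃
        ┃                            ┃
        ┃                            ┃
        ┗━━━━━━━━━━━━━━━━━━━━━━━━━━━━┛
        ┃  ┃Active  │Dave Davis  │10┃┃
        ┃  ┗━━━━━━━━━━━━━━━━━━━━━━━━┛┃
        ┃  8        0       0       0┃
        ┃  9        0       0       0┃
        ┃ 10 Foo          948       0┃
        ┃ 11        0       0       0┃
        ┃ 12        0       0       0┃
        ┗━━━━━━━━━━━━━━━━━━━━━━━━━━━━┛
                                      
                                      


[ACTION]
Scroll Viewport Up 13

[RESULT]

                                      
                                      
                                      
        ┏━━━━━━━━━━━━━━━━━━━━━━━━━━━━┓
        ┃ HexEditor                  ┃
        ┠────────────────────────────┨
        ┃00000000  3F c8 67 e4 b3 84 ┃
        ┃00000010  c7 c7 c7 c7 c7 65 ┃
        ┃00000020  e1 e1 e1 e1 e1 4c ┃
        ┃00000030  b3 0c b1 f4 f4 f4 ┃
        ┃00000040  ea                ┃
        ┃                            ┃
        ┃                            ┃
        ┗━━━━━━━━━━━━━━━━━━━━━━━━━━━━┛
        ┃  ┃Active  │Dave Davis  │10┃┃
        ┃  ┗━━━━━━━━━━━━━━━━━━━━━━━━┛┃
        ┃  8        0       0       0┃
        ┃  9        0       0       0┃
        ┃ 10 Foo          948       0┃
        ┃ 11        0       0       0┃
        ┃ 12        0       0       0┃
        ┗━━━━━━━━━━━━━━━━━━━━━━━━━━━━┛


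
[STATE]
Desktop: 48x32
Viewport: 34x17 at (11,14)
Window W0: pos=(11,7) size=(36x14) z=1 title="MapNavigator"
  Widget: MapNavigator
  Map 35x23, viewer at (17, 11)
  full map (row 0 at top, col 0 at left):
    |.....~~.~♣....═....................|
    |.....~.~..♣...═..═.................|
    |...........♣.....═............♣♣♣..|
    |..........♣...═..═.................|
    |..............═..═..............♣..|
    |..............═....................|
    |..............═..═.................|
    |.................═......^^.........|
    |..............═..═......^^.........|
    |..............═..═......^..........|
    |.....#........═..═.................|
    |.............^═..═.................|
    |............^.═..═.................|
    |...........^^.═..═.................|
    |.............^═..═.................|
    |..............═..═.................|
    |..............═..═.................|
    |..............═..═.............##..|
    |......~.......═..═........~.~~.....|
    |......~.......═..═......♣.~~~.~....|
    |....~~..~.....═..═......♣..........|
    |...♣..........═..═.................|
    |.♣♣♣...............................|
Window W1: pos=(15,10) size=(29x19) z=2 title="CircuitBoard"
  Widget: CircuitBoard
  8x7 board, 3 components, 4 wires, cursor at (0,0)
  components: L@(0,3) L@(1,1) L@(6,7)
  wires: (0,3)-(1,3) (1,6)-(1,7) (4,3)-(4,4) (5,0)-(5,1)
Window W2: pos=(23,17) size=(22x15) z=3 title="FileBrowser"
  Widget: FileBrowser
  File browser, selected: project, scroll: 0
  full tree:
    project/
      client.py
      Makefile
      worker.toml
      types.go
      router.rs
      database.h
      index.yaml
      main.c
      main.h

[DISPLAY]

┃...┃0  [.]          L          ┃.
┃...┃                │          ┃.
┃...┃1       L       ·          ┃.
┃...┃       ┏━━━━━━━━━━━━━━━━━━━━┓
┃...┃2      ┃ FileBrowser        ┃
┃...┃       ┠────────────────────┨
┗━━━┃3      ┃> [-] project/      ┃
    ┃       ┃    client.py       ┃
    ┃4      ┃    Makefile        ┃
    ┃       ┃    worker.toml     ┃
    ┃5   · ─┃    types.go        ┃
    ┃       ┃    router.rs       ┃
    ┃6      ┃    database.h      ┃
    ┃Cursor:┃    index.yaml      ┃
    ┗━━━━━━━┃    main.c          ┃
            ┃    main.h          ┃
            ┃                    ┃


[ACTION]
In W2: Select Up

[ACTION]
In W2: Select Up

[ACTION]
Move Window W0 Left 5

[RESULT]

.#..┃0  [.]          L          ┃ 
....┃                │          ┃ 
....┃1       L       ·          ┃ 
....┃       ┏━━━━━━━━━━━━━━━━━━━━┓
....┃2      ┃ FileBrowser        ┃
....┃       ┠────────────────────┨
━━━━┃3      ┃> [-] project/      ┃
    ┃       ┃    client.py       ┃
    ┃4      ┃    Makefile        ┃
    ┃       ┃    worker.toml     ┃
    ┃5   · ─┃    types.go        ┃
    ┃       ┃    router.rs       ┃
    ┃6      ┃    database.h      ┃
    ┃Cursor:┃    index.yaml      ┃
    ┗━━━━━━━┃    main.c          ┃
            ┃    main.h          ┃
            ┃                    ┃


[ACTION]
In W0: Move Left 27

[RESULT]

    ┃0  [.]          L          ┃ 
    ┃                │          ┃ 
    ┃1       L       ·          ┃ 
    ┃       ┏━━━━━━━━━━━━━━━━━━━━┓
    ┃2      ┃ FileBrowser        ┃
    ┃       ┠────────────────────┨
━━━━┃3      ┃> [-] project/      ┃
    ┃       ┃    client.py       ┃
    ┃4      ┃    Makefile        ┃
    ┃       ┃    worker.toml     ┃
    ┃5   · ─┃    types.go        ┃
    ┃       ┃    router.rs       ┃
    ┃6      ┃    database.h      ┃
    ┃Cursor:┃    index.yaml      ┃
    ┗━━━━━━━┃    main.c          ┃
            ┃    main.h          ┃
            ┃                    ┃


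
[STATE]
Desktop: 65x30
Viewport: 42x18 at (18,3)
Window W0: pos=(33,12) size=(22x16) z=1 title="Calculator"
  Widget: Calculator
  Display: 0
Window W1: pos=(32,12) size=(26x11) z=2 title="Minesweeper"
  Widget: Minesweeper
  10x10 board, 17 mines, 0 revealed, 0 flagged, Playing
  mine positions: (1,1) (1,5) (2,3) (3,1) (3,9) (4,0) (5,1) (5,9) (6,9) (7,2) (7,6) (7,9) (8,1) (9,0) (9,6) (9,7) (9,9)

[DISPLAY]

                                          
                                          
                                          
                                          
                                          
                                          
                                          
                                          
                                          
              ┏━━━━━━━━━━━━━━━━━━━━━━━━┓  
              ┃ Minesweeper            ┃  
              ┠────────────────────────┨  
              ┃■■■■■■■■■■              ┃  
              ┃■■■■■■■■■■              ┃  
              ┃■■■■■■■■■■              ┃  
              ┃■■■■■■■■■■              ┃  
              ┃■■■■■■■■■■              ┃  
              ┃■■■■■■■■■■              ┃  


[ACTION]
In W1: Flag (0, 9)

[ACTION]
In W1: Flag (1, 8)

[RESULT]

                                          
                                          
                                          
                                          
                                          
                                          
                                          
                                          
                                          
              ┏━━━━━━━━━━━━━━━━━━━━━━━━┓  
              ┃ Minesweeper            ┃  
              ┠────────────────────────┨  
              ┃■■■■■■■■■⚑              ┃  
              ┃■■■■■■■■⚑■              ┃  
              ┃■■■■■■■■■■              ┃  
              ┃■■■■■■■■■■              ┃  
              ┃■■■■■■■■■■              ┃  
              ┃■■■■■■■■■■              ┃  


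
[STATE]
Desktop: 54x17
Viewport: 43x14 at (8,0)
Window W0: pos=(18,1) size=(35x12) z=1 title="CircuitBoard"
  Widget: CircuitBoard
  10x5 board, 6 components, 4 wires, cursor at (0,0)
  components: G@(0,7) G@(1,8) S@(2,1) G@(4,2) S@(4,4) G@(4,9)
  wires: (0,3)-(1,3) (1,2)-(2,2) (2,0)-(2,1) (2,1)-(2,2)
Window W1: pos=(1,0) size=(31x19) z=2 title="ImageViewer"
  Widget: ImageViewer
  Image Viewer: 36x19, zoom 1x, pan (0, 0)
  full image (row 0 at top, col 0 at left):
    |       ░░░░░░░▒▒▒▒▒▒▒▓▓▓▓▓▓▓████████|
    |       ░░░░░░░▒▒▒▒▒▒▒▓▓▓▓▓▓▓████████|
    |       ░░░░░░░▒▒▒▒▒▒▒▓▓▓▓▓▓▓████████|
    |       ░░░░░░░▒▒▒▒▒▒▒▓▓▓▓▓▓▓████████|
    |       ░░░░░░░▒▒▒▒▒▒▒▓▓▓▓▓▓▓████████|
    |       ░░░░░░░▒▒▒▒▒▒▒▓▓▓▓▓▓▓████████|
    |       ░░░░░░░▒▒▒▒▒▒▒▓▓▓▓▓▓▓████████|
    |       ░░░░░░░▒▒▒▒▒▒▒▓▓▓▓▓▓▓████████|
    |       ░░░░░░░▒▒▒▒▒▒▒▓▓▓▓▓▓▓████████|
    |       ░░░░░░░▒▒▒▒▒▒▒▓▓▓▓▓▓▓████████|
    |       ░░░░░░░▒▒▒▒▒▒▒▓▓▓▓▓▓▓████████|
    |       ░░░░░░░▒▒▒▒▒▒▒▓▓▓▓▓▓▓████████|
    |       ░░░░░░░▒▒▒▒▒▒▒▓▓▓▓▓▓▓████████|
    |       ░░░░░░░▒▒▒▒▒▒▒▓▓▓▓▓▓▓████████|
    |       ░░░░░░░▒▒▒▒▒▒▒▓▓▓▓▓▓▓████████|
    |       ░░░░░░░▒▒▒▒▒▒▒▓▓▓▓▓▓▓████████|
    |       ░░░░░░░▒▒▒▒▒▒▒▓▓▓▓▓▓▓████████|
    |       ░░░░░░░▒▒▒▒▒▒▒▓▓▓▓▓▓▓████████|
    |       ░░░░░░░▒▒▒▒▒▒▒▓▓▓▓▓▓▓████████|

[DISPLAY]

━━━━━━━━━━━━━━━━━━━━━━━┓                   
Viewer                 ┃━━━━━━━━━━━━━━━━━━━
───────────────────────┨                   
 ░░░░░░░▒▒▒▒▒▒▒▓▓▓▓▓▓▓█┃───────────────────
 ░░░░░░░▒▒▒▒▒▒▒▓▓▓▓▓▓▓█┃5 6 7 8 9          
 ░░░░░░░▒▒▒▒▒▒▒▓▓▓▓▓▓▓█┃   ·               
 ░░░░░░░▒▒▒▒▒▒▒▓▓▓▓▓▓▓█┃   │               
 ░░░░░░░▒▒▒▒▒▒▒▓▓▓▓▓▓▓█┃   ·               
 ░░░░░░░▒▒▒▒▒▒▒▓▓▓▓▓▓▓█┃                   
 ░░░░░░░▒▒▒▒▒▒▒▓▓▓▓▓▓▓█┃                   
 ░░░░░░░▒▒▒▒▒▒▒▓▓▓▓▓▓▓█┃                   
 ░░░░░░░▒▒▒▒▒▒▒▓▓▓▓▓▓▓█┃                   
 ░░░░░░░▒▒▒▒▒▒▒▓▓▓▓▓▓▓█┃━━━━━━━━━━━━━━━━━━━
 ░░░░░░░▒▒▒▒▒▒▒▓▓▓▓▓▓▓█┃                   


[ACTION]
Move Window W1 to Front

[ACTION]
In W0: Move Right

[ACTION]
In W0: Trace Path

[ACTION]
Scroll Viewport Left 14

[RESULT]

 ┏━━━━━━━━━━━━━━━━━━━━━━━━━━━━━┓           
 ┃ ImageViewer                 ┃━━━━━━━━━━━
 ┠─────────────────────────────┨           
 ┃       ░░░░░░░▒▒▒▒▒▒▒▓▓▓▓▓▓▓█┃───────────
 ┃       ░░░░░░░▒▒▒▒▒▒▒▓▓▓▓▓▓▓█┃5 6 7 8 9  
 ┃       ░░░░░░░▒▒▒▒▒▒▒▓▓▓▓▓▓▓█┃   ·       
 ┃       ░░░░░░░▒▒▒▒▒▒▒▓▓▓▓▓▓▓█┃   │       
 ┃       ░░░░░░░▒▒▒▒▒▒▒▓▓▓▓▓▓▓█┃   ·       
 ┃       ░░░░░░░▒▒▒▒▒▒▒▓▓▓▓▓▓▓█┃           
 ┃       ░░░░░░░▒▒▒▒▒▒▒▓▓▓▓▓▓▓█┃           
 ┃       ░░░░░░░▒▒▒▒▒▒▒▓▓▓▓▓▓▓█┃           
 ┃       ░░░░░░░▒▒▒▒▒▒▒▓▓▓▓▓▓▓█┃           
 ┃       ░░░░░░░▒▒▒▒▒▒▒▓▓▓▓▓▓▓█┃━━━━━━━━━━━
 ┃       ░░░░░░░▒▒▒▒▒▒▒▓▓▓▓▓▓▓█┃           
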